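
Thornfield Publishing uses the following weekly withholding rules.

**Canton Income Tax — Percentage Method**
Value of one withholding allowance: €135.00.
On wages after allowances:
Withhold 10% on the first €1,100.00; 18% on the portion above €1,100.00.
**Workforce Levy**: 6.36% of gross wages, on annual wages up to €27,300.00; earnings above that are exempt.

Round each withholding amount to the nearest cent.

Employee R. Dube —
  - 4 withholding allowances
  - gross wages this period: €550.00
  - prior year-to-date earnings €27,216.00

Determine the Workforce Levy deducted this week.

Workforce Levy: cap €27,300.00 − YTD €27,216.00 = €84.00 subject; 6.36% × €84.00 = €5.34

€5.34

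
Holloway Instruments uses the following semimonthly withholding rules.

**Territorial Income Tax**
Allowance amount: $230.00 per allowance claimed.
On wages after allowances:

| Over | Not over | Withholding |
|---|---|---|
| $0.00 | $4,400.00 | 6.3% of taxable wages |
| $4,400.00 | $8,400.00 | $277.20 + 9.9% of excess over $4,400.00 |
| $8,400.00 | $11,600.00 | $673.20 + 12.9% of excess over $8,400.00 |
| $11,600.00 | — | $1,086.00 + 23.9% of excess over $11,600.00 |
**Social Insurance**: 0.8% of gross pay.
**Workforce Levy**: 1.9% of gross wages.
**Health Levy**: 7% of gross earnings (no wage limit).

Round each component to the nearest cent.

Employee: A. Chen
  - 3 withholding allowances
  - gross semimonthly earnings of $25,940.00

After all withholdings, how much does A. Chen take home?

Territorial Income Tax: taxable = $25,940.00 − 3×$230.00 = $25,250.00
  $1,086.00 + 23.9% × ($25,250.00 − $11,600.00) = $1,086.00 + 23.9% × $13,650.00 = $4,348.35
Social Insurance: 0.8% × $25,940.00 = $207.52
Workforce Levy: 1.9% × $25,940.00 = $492.86
Health Levy: 7% × $25,940.00 = $1,815.80
Total withheld: $4,348.35 + $207.52 + $492.86 + $1,815.80 = $6,864.53
Net pay: $25,940.00 − $6,864.53 = $19,075.47

$19,075.47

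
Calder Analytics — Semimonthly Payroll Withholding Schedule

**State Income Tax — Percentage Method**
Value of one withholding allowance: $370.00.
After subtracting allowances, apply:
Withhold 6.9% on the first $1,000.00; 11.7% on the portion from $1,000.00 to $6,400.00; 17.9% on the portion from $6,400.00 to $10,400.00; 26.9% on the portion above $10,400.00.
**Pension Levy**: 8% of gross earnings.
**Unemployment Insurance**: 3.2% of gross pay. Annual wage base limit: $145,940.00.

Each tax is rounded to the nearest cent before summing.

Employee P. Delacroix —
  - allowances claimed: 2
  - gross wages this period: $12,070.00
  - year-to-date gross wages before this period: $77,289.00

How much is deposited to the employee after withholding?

State Income Tax: taxable = $12,070.00 − 2×$370.00 = $11,330.00
  $1,416.80 + 26.9% × ($11,330.00 − $10,400.00) = $1,416.80 + 26.9% × $930.00 = $1,666.97
Pension Levy: 8% × $12,070.00 = $965.60
Unemployment Insurance: 3.2% × $12,070.00 = $386.24
Total withheld: $1,666.97 + $965.60 + $386.24 = $3,018.81
Net pay: $12,070.00 − $3,018.81 = $9,051.19

$9,051.19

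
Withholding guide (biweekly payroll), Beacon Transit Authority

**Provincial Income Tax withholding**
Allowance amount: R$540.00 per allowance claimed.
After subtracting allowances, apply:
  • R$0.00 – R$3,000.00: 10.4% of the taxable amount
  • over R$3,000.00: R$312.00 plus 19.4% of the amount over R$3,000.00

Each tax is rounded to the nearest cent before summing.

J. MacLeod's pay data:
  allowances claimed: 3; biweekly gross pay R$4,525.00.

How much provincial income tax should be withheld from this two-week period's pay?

Provincial Income Tax: taxable = R$4,525.00 − 3×R$540.00 = R$2,905.00
  10.4% × R$2,905.00 = R$302.12

R$302.12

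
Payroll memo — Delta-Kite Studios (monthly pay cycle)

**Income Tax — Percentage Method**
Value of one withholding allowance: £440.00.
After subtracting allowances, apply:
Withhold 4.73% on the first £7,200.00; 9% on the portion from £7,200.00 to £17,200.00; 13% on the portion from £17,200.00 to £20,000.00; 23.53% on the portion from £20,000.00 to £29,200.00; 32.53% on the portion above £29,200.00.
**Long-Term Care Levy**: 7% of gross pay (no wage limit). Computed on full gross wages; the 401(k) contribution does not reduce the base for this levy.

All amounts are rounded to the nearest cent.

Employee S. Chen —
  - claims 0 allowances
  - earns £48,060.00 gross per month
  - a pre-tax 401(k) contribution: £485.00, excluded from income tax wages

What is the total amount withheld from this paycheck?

£13,110.91

Income Tax: taxable = £48,060.00 − £485.00 = £47,575.00
  £3,769.32 + 32.53% × (£47,575.00 − £29,200.00) = £3,769.32 + 32.53% × £18,375.00 = £9,746.71
Long-Term Care Levy: 7% × £48,060.00 = £3,364.20
Total: £9,746.71 + £3,364.20 = £13,110.91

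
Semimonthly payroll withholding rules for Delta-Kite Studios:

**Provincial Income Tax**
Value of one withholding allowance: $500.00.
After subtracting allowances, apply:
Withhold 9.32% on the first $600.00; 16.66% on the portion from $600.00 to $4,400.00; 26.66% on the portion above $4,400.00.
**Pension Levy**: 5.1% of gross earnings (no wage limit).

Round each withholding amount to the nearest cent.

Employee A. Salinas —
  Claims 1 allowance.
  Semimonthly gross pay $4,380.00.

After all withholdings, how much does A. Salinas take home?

Provincial Income Tax: taxable = $4,380.00 − 1×$500.00 = $3,880.00
  $55.92 + 16.66% × ($3,880.00 − $600.00) = $55.92 + 16.66% × $3,280.00 = $602.37
Pension Levy: 5.1% × $4,380.00 = $223.38
Total withheld: $602.37 + $223.38 = $825.75
Net pay: $4,380.00 − $825.75 = $3,554.25

$3,554.25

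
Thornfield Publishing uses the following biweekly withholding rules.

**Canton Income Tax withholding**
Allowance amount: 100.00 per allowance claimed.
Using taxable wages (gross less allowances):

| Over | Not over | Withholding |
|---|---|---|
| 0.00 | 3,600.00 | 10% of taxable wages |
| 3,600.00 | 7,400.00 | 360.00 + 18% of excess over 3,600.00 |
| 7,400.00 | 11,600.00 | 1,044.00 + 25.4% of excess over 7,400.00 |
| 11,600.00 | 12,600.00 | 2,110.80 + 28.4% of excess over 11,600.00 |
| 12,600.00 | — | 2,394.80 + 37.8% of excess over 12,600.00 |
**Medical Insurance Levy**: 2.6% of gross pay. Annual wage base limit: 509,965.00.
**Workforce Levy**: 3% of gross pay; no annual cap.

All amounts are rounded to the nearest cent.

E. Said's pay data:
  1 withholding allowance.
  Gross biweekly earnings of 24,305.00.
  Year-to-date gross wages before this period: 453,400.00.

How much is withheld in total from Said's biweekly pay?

8,142.57

Canton Income Tax: taxable = 24,305.00 − 1×100.00 = 24,205.00
  2,394.80 + 37.8% × (24,205.00 − 12,600.00) = 2,394.80 + 37.8% × 11,605.00 = 6,781.49
Medical Insurance Levy: 2.6% × 24,305.00 = 631.93
Workforce Levy: 3% × 24,305.00 = 729.15
Total: 6,781.49 + 631.93 + 729.15 = 8,142.57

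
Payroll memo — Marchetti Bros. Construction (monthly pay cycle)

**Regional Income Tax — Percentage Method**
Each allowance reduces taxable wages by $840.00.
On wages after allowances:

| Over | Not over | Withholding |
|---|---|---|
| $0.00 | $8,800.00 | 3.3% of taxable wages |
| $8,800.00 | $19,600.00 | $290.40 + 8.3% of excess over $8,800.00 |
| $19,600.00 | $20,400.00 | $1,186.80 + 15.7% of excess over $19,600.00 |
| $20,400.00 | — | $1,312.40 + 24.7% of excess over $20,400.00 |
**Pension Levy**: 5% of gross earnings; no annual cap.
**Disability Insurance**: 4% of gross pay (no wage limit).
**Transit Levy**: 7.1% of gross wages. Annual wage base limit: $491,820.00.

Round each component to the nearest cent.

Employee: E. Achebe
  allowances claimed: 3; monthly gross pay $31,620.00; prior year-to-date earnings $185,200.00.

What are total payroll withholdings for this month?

$8,552.12

Regional Income Tax: taxable = $31,620.00 − 3×$840.00 = $29,100.00
  $1,312.40 + 24.7% × ($29,100.00 − $20,400.00) = $1,312.40 + 24.7% × $8,700.00 = $3,461.30
Pension Levy: 5% × $31,620.00 = $1,581.00
Disability Insurance: 4% × $31,620.00 = $1,264.80
Transit Levy: 7.1% × $31,620.00 = $2,245.02
Total: $3,461.30 + $1,581.00 + $1,264.80 + $2,245.02 = $8,552.12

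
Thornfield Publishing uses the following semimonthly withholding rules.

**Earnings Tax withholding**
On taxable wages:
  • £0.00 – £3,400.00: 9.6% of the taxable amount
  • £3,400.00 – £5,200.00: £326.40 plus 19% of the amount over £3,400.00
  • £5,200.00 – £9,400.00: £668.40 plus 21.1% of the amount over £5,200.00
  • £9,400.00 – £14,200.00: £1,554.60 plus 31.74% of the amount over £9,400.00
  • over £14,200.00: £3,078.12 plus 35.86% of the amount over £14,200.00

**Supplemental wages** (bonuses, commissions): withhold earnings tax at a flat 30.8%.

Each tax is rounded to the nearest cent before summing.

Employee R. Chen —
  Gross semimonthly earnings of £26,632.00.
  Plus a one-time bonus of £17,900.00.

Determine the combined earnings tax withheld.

£13,049.44

Earnings Tax: taxable = £26,632.00
  £3,078.12 + 35.86% × (£26,632.00 − £14,200.00) = £3,078.12 + 35.86% × £12,432.00 = £7,536.24
Supplemental (30.8% flat on bonus): 30.8% × £17,900.00 = £5,513.20
Total earnings tax: £7,536.24 + £5,513.20 = £13,049.44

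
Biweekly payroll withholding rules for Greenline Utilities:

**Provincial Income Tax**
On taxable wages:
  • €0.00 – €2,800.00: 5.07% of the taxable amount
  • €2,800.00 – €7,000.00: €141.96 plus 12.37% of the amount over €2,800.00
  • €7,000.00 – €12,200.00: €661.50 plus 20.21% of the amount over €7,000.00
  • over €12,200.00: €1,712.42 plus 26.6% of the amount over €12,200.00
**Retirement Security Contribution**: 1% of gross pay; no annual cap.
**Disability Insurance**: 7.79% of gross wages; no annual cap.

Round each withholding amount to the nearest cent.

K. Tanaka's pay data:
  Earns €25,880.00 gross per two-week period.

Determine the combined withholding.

€7,626.15

Provincial Income Tax: taxable = €25,880.00
  €1,712.42 + 26.6% × (€25,880.00 − €12,200.00) = €1,712.42 + 26.6% × €13,680.00 = €5,351.30
Retirement Security Contribution: 1% × €25,880.00 = €258.80
Disability Insurance: 7.79% × €25,880.00 = €2,016.05
Total: €5,351.30 + €258.80 + €2,016.05 = €7,626.15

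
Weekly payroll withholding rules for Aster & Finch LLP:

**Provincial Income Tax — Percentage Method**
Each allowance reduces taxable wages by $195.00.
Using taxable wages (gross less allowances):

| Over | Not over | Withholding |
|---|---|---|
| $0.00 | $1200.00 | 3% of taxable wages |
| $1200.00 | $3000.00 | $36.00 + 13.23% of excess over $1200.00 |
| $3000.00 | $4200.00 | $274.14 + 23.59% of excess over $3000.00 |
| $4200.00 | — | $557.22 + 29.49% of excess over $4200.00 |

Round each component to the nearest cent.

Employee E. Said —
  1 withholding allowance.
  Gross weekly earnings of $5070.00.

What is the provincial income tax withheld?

Provincial Income Tax: taxable = $5070.00 − 1×$195.00 = $4875.00
  $557.22 + 29.49% × ($4875.00 − $4200.00) = $557.22 + 29.49% × $675.00 = $756.28

$756.28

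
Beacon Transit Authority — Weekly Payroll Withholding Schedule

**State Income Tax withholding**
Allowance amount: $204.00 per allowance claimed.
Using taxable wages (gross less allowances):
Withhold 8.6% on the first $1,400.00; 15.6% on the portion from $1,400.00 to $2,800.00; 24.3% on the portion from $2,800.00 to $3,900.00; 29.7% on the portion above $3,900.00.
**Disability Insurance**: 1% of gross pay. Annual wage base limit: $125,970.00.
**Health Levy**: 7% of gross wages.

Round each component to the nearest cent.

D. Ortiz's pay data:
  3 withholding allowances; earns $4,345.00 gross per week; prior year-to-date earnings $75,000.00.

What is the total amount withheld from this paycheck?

$913.12

State Income Tax: taxable = $4,345.00 − 3×$204.00 = $3,733.00
  $338.80 + 24.3% × ($3,733.00 − $2,800.00) = $338.80 + 24.3% × $933.00 = $565.52
Disability Insurance: 1% × $4,345.00 = $43.45
Health Levy: 7% × $4,345.00 = $304.15
Total: $565.52 + $43.45 + $304.15 = $913.12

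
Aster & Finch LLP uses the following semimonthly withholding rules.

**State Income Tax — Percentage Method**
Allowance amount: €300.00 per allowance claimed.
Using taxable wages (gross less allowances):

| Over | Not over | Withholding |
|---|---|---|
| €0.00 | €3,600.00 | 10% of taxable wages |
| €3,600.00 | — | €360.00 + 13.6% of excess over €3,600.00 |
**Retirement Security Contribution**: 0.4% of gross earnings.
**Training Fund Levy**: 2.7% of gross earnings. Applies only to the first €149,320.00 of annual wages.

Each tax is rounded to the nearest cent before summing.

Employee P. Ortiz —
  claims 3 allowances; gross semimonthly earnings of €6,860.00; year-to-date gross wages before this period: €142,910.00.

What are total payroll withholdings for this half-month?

€881.47

State Income Tax: taxable = €6,860.00 − 3×€300.00 = €5,960.00
  €360.00 + 13.6% × (€5,960.00 − €3,600.00) = €360.00 + 13.6% × €2,360.00 = €680.96
Retirement Security Contribution: 0.4% × €6,860.00 = €27.44
Training Fund Levy: cap €149,320.00 − YTD €142,910.00 = €6,410.00 subject; 2.7% × €6,410.00 = €173.07
Total: €680.96 + €27.44 + €173.07 = €881.47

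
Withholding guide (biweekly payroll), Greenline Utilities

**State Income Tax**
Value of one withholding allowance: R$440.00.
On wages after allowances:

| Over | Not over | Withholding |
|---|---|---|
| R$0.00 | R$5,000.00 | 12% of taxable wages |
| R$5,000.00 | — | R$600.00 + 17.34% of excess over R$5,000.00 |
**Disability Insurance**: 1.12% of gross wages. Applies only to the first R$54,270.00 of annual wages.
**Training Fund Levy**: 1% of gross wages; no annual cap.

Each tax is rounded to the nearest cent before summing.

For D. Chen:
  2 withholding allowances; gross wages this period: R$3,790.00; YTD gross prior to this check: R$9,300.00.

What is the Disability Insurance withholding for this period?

R$42.45

Disability Insurance: 1.12% × R$3,790.00 = R$42.45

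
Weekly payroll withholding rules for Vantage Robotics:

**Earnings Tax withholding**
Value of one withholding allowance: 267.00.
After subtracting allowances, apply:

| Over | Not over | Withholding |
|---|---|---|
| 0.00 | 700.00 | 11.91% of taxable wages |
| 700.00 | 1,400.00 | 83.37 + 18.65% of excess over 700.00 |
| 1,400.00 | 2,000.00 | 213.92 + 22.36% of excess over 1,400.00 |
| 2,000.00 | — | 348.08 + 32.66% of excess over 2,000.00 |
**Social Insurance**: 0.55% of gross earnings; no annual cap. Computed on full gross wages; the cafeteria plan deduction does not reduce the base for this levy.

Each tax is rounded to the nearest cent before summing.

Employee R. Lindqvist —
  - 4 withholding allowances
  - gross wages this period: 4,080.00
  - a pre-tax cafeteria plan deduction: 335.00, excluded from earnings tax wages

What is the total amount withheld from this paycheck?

591.63

Earnings Tax: taxable = 4,080.00 − 335.00 − 4×267.00 = 2,677.00
  348.08 + 32.66% × (2,677.00 − 2,000.00) = 348.08 + 32.66% × 677.00 = 569.19
Social Insurance: 0.55% × 4,080.00 = 22.44
Total: 569.19 + 22.44 = 591.63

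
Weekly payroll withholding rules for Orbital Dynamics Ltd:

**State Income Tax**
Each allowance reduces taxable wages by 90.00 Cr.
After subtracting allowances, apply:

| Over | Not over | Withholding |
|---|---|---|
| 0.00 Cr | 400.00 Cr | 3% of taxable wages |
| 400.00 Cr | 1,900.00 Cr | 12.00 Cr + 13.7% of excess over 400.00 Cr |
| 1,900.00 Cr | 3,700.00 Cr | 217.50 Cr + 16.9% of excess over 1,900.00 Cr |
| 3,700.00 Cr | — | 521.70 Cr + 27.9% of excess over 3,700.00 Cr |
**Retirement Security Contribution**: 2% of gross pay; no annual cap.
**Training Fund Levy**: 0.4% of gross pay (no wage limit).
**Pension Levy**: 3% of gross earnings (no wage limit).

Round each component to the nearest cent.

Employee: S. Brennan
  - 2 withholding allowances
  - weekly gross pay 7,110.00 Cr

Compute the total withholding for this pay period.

1,806.81 Cr

State Income Tax: taxable = 7,110.00 Cr − 2×90.00 Cr = 6,930.00 Cr
  521.70 Cr + 27.9% × (6,930.00 Cr − 3,700.00 Cr) = 521.70 Cr + 27.9% × 3,230.00 Cr = 1,422.87 Cr
Retirement Security Contribution: 2% × 7,110.00 Cr = 142.20 Cr
Training Fund Levy: 0.4% × 7,110.00 Cr = 28.44 Cr
Pension Levy: 3% × 7,110.00 Cr = 213.30 Cr
Total: 1,422.87 Cr + 142.20 Cr + 28.44 Cr + 213.30 Cr = 1,806.81 Cr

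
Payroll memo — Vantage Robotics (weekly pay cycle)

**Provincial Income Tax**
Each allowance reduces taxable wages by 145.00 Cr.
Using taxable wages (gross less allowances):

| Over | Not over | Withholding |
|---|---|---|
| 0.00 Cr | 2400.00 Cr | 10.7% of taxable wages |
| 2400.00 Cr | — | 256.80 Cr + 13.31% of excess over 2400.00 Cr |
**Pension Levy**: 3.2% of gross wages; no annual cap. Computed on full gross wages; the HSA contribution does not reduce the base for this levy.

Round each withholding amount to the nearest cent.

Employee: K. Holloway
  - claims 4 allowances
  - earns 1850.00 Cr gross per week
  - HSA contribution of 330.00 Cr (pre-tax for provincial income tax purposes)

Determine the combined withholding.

159.78 Cr

Provincial Income Tax: taxable = 1850.00 Cr − 330.00 Cr − 4×145.00 Cr = 940.00 Cr
  10.7% × 940.00 Cr = 100.58 Cr
Pension Levy: 3.2% × 1850.00 Cr = 59.20 Cr
Total: 100.58 Cr + 59.20 Cr = 159.78 Cr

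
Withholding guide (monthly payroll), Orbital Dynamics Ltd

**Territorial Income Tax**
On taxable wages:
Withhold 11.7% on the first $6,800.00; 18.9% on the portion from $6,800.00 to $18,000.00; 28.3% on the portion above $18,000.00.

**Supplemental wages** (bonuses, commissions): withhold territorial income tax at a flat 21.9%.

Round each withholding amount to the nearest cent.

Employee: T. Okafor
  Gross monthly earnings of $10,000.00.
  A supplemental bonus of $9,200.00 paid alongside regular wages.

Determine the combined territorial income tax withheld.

Territorial Income Tax: taxable = $10,000.00
  $795.60 + 18.9% × ($10,000.00 − $6,800.00) = $795.60 + 18.9% × $3,200.00 = $1,400.40
Supplemental (21.9% flat on bonus): 21.9% × $9,200.00 = $2,014.80
Total territorial income tax: $1,400.40 + $2,014.80 = $3,415.20

$3,415.20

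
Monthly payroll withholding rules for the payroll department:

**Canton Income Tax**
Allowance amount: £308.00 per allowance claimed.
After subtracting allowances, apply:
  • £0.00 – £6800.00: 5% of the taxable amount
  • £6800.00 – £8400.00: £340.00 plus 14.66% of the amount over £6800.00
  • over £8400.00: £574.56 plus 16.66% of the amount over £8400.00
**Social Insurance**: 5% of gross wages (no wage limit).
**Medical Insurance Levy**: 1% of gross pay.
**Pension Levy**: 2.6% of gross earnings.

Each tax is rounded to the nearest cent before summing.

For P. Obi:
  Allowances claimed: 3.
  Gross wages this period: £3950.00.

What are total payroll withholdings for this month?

£491.00

Canton Income Tax: taxable = £3950.00 − 3×£308.00 = £3026.00
  5% × £3026.00 = £151.30
Social Insurance: 5% × £3950.00 = £197.50
Medical Insurance Levy: 1% × £3950.00 = £39.50
Pension Levy: 2.6% × £3950.00 = £102.70
Total: £151.30 + £197.50 + £39.50 + £102.70 = £491.00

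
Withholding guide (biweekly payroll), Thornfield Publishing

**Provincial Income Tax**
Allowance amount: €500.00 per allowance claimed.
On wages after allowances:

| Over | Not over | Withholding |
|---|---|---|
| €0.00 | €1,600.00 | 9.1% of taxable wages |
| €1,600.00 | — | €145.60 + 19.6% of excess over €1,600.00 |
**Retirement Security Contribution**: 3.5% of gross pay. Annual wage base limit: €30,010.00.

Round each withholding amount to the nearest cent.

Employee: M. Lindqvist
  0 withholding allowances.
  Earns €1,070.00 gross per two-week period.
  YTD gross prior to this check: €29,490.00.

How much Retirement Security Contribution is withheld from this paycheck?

Retirement Security Contribution: cap €30,010.00 − YTD €29,490.00 = €520.00 subject; 3.5% × €520.00 = €18.20

€18.20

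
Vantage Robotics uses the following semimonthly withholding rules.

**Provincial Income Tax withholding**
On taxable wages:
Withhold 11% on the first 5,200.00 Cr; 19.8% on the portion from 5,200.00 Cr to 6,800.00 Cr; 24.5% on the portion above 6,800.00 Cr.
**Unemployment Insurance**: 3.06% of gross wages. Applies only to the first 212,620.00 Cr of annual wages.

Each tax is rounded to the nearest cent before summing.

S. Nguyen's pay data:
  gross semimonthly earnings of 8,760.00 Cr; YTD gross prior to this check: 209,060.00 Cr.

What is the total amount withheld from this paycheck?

Provincial Income Tax: taxable = 8,760.00 Cr
  888.80 Cr + 24.5% × (8,760.00 Cr − 6,800.00 Cr) = 888.80 Cr + 24.5% × 1,960.00 Cr = 1,369.00 Cr
Unemployment Insurance: cap 212,620.00 Cr − YTD 209,060.00 Cr = 3,560.00 Cr subject; 3.06% × 3,560.00 Cr = 108.94 Cr
Total: 1,369.00 Cr + 108.94 Cr = 1,477.94 Cr

1,477.94 Cr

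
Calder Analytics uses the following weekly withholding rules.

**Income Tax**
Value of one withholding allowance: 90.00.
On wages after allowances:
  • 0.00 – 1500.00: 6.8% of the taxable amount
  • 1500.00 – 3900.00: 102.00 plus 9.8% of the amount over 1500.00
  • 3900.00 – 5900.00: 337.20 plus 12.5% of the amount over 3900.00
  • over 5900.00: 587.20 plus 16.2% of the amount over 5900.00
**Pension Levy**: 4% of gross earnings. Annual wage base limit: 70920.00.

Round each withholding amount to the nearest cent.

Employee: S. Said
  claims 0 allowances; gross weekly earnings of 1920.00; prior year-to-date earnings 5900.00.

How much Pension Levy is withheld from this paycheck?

Pension Levy: 4% × 1920.00 = 76.80

76.80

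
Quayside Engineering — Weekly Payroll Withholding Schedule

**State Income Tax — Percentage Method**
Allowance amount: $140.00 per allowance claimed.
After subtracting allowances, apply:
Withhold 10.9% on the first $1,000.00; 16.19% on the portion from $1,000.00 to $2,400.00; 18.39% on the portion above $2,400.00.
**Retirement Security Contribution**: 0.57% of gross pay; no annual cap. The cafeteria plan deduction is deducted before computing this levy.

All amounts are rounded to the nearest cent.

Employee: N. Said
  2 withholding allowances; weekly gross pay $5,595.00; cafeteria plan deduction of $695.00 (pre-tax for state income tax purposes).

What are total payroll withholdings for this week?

State Income Tax: taxable = $5,595.00 − $695.00 − 2×$140.00 = $4,620.00
  $335.66 + 18.39% × ($4,620.00 − $2,400.00) = $335.66 + 18.39% × $2,220.00 = $743.92
Retirement Security Contribution: 0.57% × $4,900.00 = $27.93
Total: $743.92 + $27.93 = $771.85

$771.85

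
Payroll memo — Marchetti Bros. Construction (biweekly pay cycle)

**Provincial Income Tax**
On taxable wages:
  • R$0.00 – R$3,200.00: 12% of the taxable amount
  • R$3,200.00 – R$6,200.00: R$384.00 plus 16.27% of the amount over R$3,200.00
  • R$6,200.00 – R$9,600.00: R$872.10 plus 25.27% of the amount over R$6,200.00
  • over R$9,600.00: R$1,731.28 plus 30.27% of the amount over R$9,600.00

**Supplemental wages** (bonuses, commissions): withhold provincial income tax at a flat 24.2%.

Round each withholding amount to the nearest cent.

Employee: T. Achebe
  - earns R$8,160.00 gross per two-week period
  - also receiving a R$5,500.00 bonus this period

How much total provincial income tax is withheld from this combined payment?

Provincial Income Tax: taxable = R$8,160.00
  R$872.10 + 25.27% × (R$8,160.00 − R$6,200.00) = R$872.10 + 25.27% × R$1,960.00 = R$1,367.39
Supplemental (24.2% flat on bonus): 24.2% × R$5,500.00 = R$1,331.00
Total provincial income tax: R$1,367.39 + R$1,331.00 = R$2,698.39

R$2,698.39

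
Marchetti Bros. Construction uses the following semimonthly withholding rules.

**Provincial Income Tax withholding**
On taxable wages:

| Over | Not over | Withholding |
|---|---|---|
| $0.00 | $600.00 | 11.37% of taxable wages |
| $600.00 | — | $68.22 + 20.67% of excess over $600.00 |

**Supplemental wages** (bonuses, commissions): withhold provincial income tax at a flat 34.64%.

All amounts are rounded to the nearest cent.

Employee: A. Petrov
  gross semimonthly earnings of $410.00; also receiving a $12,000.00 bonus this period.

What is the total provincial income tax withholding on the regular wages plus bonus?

Provincial Income Tax: taxable = $410.00
  11.37% × $410.00 = $46.62
Supplemental (34.64% flat on bonus): 34.64% × $12,000.00 = $4,156.80
Total provincial income tax: $46.62 + $4,156.80 = $4,203.42

$4,203.42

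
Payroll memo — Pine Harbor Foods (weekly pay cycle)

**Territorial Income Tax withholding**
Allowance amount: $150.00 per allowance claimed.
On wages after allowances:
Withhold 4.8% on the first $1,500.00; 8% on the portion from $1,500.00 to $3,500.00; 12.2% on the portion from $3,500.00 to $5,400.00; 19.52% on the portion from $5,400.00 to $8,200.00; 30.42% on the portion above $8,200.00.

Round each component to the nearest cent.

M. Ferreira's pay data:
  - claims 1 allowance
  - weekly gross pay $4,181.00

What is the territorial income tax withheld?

$296.78

Territorial Income Tax: taxable = $4,181.00 − 1×$150.00 = $4,031.00
  $232.00 + 12.2% × ($4,031.00 − $3,500.00) = $232.00 + 12.2% × $531.00 = $296.78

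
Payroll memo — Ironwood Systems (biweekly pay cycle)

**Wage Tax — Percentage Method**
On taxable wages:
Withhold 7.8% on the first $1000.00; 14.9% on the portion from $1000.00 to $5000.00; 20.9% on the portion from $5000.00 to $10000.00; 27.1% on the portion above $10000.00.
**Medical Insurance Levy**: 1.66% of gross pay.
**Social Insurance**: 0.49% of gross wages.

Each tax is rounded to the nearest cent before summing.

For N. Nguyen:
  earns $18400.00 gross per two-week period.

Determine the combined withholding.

$4391.00

Wage Tax: taxable = $18400.00
  $1719.00 + 27.1% × ($18400.00 − $10000.00) = $1719.00 + 27.1% × $8400.00 = $3995.40
Medical Insurance Levy: 1.66% × $18400.00 = $305.44
Social Insurance: 0.49% × $18400.00 = $90.16
Total: $3995.40 + $305.44 + $90.16 = $4391.00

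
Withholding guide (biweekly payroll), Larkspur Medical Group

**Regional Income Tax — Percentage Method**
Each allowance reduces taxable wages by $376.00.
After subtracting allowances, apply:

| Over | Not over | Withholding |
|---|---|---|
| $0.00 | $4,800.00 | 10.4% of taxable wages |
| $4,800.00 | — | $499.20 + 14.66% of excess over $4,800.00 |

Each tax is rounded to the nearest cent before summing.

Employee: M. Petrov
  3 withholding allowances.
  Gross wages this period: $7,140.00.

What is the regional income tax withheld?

$676.88

Regional Income Tax: taxable = $7,140.00 − 3×$376.00 = $6,012.00
  $499.20 + 14.66% × ($6,012.00 − $4,800.00) = $499.20 + 14.66% × $1,212.00 = $676.88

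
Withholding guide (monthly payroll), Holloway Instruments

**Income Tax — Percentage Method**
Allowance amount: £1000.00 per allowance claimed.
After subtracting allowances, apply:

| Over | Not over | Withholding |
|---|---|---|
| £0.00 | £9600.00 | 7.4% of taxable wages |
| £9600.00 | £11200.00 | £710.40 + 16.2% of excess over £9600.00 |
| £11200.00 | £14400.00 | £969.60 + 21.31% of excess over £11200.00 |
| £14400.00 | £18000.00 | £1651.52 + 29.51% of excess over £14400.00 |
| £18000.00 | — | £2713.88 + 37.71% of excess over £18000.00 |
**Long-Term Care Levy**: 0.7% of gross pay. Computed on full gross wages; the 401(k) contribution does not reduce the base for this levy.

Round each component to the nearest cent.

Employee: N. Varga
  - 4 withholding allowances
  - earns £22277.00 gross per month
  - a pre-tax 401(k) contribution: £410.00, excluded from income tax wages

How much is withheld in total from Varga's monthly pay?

Income Tax: taxable = £22277.00 − £410.00 − 4×£1000.00 = £17867.00
  £1651.52 + 29.51% × (£17867.00 − £14400.00) = £1651.52 + 29.51% × £3467.00 = £2674.63
Long-Term Care Levy: 0.7% × £22277.00 = £155.94
Total: £2674.63 + £155.94 = £2830.57

£2830.57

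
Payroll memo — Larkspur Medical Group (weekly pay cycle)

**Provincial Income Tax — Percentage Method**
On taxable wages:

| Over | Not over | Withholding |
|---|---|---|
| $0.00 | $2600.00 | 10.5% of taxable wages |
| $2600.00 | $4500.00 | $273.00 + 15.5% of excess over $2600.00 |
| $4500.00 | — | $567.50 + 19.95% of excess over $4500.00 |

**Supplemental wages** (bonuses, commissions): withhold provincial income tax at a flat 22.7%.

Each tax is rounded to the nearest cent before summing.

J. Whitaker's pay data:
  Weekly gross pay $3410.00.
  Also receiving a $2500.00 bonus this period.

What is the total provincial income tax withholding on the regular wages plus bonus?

$966.05

Provincial Income Tax: taxable = $3410.00
  $273.00 + 15.5% × ($3410.00 − $2600.00) = $273.00 + 15.5% × $810.00 = $398.55
Supplemental (22.7% flat on bonus): 22.7% × $2500.00 = $567.50
Total provincial income tax: $398.55 + $567.50 = $966.05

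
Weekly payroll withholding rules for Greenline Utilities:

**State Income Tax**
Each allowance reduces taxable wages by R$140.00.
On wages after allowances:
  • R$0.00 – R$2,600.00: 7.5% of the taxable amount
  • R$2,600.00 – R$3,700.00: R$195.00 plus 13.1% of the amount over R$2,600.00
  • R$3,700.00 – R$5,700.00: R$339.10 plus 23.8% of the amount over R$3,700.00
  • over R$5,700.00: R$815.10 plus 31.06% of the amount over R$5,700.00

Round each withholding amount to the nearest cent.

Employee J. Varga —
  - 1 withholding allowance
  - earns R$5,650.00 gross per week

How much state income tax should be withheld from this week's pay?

R$769.88

State Income Tax: taxable = R$5,650.00 − 1×R$140.00 = R$5,510.00
  R$339.10 + 23.8% × (R$5,510.00 − R$3,700.00) = R$339.10 + 23.8% × R$1,810.00 = R$769.88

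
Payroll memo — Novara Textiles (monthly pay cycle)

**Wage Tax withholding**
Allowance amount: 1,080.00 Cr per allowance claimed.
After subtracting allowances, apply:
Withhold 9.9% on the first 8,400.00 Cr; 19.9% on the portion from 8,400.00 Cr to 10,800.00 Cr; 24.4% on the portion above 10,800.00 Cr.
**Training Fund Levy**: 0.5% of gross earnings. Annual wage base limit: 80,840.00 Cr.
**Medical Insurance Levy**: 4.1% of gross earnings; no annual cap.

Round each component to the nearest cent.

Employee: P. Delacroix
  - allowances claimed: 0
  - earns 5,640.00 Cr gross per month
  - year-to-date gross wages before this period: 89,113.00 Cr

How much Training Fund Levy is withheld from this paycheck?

Training Fund Levy: YTD 89,113.00 Cr ≥ cap 80,840.00 Cr → 0.00 Cr

0.00 Cr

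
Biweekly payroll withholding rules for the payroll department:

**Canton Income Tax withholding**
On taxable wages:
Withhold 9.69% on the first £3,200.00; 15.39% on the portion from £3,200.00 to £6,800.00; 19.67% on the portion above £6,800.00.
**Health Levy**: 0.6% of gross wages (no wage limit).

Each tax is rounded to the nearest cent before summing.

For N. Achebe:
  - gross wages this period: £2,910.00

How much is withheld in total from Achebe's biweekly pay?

£299.44

Canton Income Tax: taxable = £2,910.00
  9.69% × £2,910.00 = £281.98
Health Levy: 0.6% × £2,910.00 = £17.46
Total: £281.98 + £17.46 = £299.44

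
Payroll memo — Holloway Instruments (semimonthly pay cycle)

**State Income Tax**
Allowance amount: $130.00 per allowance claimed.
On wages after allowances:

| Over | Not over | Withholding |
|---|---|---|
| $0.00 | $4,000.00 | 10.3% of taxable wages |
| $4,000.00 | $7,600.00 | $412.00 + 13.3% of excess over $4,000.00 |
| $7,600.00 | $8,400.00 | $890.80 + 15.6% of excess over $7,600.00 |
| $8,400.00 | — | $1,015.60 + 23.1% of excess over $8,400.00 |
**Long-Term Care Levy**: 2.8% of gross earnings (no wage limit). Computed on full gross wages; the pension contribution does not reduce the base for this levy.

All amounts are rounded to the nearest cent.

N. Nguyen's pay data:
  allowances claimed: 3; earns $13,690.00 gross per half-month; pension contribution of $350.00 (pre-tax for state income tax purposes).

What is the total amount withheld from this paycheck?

$2,449.97

State Income Tax: taxable = $13,690.00 − $350.00 − 3×$130.00 = $12,950.00
  $1,015.60 + 23.1% × ($12,950.00 − $8,400.00) = $1,015.60 + 23.1% × $4,550.00 = $2,066.65
Long-Term Care Levy: 2.8% × $13,690.00 = $383.32
Total: $2,066.65 + $383.32 = $2,449.97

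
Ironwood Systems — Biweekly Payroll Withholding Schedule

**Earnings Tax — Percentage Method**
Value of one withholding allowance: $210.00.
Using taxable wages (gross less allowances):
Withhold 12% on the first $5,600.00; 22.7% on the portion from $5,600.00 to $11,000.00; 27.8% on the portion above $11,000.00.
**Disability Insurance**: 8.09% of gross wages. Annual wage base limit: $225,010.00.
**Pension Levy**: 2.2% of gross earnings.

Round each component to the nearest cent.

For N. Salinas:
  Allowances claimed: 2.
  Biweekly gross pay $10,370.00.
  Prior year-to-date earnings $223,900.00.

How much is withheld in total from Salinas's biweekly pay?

Earnings Tax: taxable = $10,370.00 − 2×$210.00 = $9,950.00
  $672.00 + 22.7% × ($9,950.00 − $5,600.00) = $672.00 + 22.7% × $4,350.00 = $1,659.45
Disability Insurance: cap $225,010.00 − YTD $223,900.00 = $1,110.00 subject; 8.09% × $1,110.00 = $89.80
Pension Levy: 2.2% × $10,370.00 = $228.14
Total: $1,659.45 + $89.80 + $228.14 = $1,977.39

$1,977.39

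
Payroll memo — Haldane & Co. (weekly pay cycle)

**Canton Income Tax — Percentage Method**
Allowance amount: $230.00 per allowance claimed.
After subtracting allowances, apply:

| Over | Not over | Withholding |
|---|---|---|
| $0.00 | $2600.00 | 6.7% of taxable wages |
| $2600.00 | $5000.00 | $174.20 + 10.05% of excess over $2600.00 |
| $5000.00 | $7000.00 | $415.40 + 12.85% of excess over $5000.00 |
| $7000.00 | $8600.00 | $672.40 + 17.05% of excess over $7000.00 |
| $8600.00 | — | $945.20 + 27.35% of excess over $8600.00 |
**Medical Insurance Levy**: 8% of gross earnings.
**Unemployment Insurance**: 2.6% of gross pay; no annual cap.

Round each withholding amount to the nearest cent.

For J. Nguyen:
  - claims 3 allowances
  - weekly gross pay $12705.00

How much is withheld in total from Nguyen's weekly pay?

Canton Income Tax: taxable = $12705.00 − 3×$230.00 = $12015.00
  $945.20 + 27.35% × ($12015.00 − $8600.00) = $945.20 + 27.35% × $3415.00 = $1879.20
Medical Insurance Levy: 8% × $12705.00 = $1016.40
Unemployment Insurance: 2.6% × $12705.00 = $330.33
Total: $1879.20 + $1016.40 + $330.33 = $3225.93

$3225.93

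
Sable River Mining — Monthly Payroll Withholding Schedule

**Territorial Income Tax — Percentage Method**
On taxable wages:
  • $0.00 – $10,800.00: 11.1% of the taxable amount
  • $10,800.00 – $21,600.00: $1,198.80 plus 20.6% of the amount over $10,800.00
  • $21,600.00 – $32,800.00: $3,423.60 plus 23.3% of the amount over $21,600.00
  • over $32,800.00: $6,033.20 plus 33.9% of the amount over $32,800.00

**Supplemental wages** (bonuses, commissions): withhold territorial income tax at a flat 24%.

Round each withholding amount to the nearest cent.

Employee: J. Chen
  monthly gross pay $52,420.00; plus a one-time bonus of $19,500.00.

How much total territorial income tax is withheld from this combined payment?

$17,364.38

Territorial Income Tax: taxable = $52,420.00
  $6,033.20 + 33.9% × ($52,420.00 − $32,800.00) = $6,033.20 + 33.9% × $19,620.00 = $12,684.38
Supplemental (24% flat on bonus): 24% × $19,500.00 = $4,680.00
Total territorial income tax: $12,684.38 + $4,680.00 = $17,364.38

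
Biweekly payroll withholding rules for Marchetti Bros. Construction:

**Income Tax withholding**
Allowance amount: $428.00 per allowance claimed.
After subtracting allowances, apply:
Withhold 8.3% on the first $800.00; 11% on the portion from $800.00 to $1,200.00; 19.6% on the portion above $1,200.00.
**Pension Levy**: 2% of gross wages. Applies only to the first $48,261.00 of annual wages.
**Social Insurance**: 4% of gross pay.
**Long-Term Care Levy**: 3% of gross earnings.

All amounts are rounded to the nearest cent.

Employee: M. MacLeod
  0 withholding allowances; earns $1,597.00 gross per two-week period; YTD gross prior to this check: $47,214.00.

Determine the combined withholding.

Income Tax: taxable = $1,597.00
  $110.40 + 19.6% × ($1,597.00 − $1,200.00) = $110.40 + 19.6% × $397.00 = $188.21
Pension Levy: cap $48,261.00 − YTD $47,214.00 = $1,047.00 subject; 2% × $1,047.00 = $20.94
Social Insurance: 4% × $1,597.00 = $63.88
Long-Term Care Levy: 3% × $1,597.00 = $47.91
Total: $188.21 + $20.94 + $63.88 + $47.91 = $320.94

$320.94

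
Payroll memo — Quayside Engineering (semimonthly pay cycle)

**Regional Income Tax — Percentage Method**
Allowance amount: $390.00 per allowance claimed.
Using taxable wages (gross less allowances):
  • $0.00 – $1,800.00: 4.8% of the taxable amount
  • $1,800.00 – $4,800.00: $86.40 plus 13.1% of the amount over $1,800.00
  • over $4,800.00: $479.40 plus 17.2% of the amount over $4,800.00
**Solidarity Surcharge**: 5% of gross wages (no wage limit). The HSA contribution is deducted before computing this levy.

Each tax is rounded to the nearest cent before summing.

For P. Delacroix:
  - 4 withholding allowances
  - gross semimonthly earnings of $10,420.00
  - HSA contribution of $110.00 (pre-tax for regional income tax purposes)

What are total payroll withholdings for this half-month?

Regional Income Tax: taxable = $10,420.00 − $110.00 − 4×$390.00 = $8,750.00
  $479.40 + 17.2% × ($8,750.00 − $4,800.00) = $479.40 + 17.2% × $3,950.00 = $1,158.80
Solidarity Surcharge: 5% × $10,310.00 = $515.50
Total: $1,158.80 + $515.50 = $1,674.30

$1,674.30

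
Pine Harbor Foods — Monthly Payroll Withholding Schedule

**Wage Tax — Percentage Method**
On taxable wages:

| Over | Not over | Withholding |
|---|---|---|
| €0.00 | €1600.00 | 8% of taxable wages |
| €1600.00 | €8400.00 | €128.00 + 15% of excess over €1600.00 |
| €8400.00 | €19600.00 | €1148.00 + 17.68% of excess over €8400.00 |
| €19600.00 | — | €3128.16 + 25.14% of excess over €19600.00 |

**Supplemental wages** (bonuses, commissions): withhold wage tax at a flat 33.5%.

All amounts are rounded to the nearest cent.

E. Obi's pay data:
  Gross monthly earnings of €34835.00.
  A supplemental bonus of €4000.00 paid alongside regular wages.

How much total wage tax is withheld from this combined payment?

Wage Tax: taxable = €34835.00
  €3128.16 + 25.14% × (€34835.00 − €19600.00) = €3128.16 + 25.14% × €15235.00 = €6958.24
Supplemental (33.5% flat on bonus): 33.5% × €4000.00 = €1340.00
Total wage tax: €6958.24 + €1340.00 = €8298.24

€8298.24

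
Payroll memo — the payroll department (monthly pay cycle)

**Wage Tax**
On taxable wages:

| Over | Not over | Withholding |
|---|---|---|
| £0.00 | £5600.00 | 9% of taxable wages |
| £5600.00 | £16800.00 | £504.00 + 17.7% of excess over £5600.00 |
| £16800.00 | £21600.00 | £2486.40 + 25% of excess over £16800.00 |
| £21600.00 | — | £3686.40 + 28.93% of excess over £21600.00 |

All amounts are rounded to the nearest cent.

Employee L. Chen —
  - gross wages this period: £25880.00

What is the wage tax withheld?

£4924.60

Wage Tax: taxable = £25880.00
  £3686.40 + 28.93% × (£25880.00 − £21600.00) = £3686.40 + 28.93% × £4280.00 = £4924.60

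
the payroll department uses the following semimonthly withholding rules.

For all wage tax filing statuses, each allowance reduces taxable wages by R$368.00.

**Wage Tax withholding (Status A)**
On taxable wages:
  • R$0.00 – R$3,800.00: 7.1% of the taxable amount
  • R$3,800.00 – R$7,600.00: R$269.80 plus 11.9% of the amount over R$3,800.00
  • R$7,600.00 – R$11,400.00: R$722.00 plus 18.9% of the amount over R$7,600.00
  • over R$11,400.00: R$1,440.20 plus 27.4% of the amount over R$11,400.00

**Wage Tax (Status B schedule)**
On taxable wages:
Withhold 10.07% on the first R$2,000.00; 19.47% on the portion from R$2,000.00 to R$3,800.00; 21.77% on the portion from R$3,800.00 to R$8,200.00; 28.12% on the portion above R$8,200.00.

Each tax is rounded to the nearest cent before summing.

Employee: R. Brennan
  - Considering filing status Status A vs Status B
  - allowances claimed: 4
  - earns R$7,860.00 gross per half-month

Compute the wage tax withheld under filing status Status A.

R$577.77

Wage Tax (Status A): taxable = R$7,860.00 − 4×R$368.00 = R$6,388.00
  R$269.80 + 11.9% × (R$6,388.00 − R$3,800.00) = R$269.80 + 11.9% × R$2,588.00 = R$577.77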